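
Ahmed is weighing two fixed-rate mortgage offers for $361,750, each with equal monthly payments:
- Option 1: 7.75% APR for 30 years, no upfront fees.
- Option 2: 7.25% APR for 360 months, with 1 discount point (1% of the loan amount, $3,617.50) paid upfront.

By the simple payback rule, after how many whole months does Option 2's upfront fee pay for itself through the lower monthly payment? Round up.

Option 1: at 7.75% the monthly rate is 0.0064583, so the payment is 361,750 × 0.0064583 / (1 − 1.0064583^−360) = $2,591.62.
Option 2: monthly rate = 7.25%/12 = 0.0060417; payment = 361,750 × 0.0060417 / (1 − (1+0.0060417)^−360) = $2,467.77.
Monthly savings = $2,591.62 − $2,467.77 = $123.85.
Break-even = $3,617.50 / $123.85 = 29.21 → 30 months.

30 months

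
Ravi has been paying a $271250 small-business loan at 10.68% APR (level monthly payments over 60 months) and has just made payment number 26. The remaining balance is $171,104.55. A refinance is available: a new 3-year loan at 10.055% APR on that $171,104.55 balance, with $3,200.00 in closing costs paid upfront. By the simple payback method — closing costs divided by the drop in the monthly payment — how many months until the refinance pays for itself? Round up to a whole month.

Current payment = 271,250 × 10.68%/12 / (1 − (1+0.0089000)^−60) = $5,854.44.
Refinanced payment = 171,104.55 × 0.0083792 / (1 − (1+0.0083792)^−36) = $5,525.48.
Monthly savings = $5,854.44 − $5,525.48 = $328.96.
Break-even = $3,200.00 / $328.96 = 9.73 → 10 months.

10 months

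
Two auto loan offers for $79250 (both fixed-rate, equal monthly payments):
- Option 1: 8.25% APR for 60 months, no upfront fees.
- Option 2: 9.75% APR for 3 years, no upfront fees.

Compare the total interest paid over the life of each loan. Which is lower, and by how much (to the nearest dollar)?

Option 1: monthly rate = 8.25%/12 = 0.0068750; payment = 79,250 × 0.0068750 / (1 − (1+0.0068750)^−60) = $1,616.40.
Total interest on Option 1 = 60 × $1,616.40 − $79,250 = $17,734.00.
Option 2: monthly rate = 9.75%/12 = 0.0081250; payment = 79,250 × 0.0081250 / (1 − (1+0.0081250)^−36) = $2,547.88.
Total interest on Option 2 = 36 × $2,547.88 − $79,250 = $12,473.68.
Option 2 is lower by $5,260.32.

Option 2 by $5,260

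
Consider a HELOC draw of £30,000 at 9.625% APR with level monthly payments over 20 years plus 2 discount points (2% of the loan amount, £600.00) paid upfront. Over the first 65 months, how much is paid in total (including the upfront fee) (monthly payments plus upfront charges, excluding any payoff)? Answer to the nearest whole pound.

Monthly rate = 9.625%/12 = 0.0080208; payment = 30,000 × 0.0080208 / (1 − (1+0.0080208)^−240) = £282.09.
Total outlay = 65 × £282.09 + £600.00 = £18,935.85.

£18,936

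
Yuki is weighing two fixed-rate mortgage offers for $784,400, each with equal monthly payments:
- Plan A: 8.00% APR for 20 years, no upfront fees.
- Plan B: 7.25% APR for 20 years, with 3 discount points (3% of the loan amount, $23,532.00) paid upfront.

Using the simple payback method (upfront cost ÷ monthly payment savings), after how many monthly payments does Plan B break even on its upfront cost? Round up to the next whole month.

66 months

Plan A: at 8.00% the monthly rate is 0.0066667, so the payment is 784,400 × 0.0066667 / (1 − 1.0066667^−240) = $6,561.04.
Plan B: at 7.25% the monthly rate is 0.0060417, so the payment is 784,400 × 0.0060417 / (1 − 1.0060417^−240) = $6,199.71.
Monthly savings = $6,561.04 − $6,199.71 = $361.33.
Break-even = $23,532.00 / $361.33 = 65.13 → 66 months.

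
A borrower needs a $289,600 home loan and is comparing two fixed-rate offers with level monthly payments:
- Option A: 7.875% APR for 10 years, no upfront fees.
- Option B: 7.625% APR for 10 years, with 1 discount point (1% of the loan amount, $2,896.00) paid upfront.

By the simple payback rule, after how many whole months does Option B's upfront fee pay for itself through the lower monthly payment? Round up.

77 months

Option A: at 7.875% the monthly rate is 0.0065625, so the payment is 289,600 × 0.0065625 / (1 − 1.0065625^−120) = $3,494.55.
Option B: at 7.625% the monthly rate is 0.0063542, so the payment is 289,600 × 0.0063542 / (1 − 1.0063542^−120) = $3,456.53.
Monthly savings = $3,494.55 − $3,456.53 = $38.02.
Break-even = $2,896.00 / $38.02 = 76.17 → 77 months.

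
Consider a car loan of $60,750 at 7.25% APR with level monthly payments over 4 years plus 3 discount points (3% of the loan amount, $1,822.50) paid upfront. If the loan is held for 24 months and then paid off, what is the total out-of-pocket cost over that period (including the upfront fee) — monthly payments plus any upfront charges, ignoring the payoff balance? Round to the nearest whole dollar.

At 7.25% the monthly rate is 0.0060417, so the payment is 60,750 × 0.0060417 / (1 − 1.0060417^−48) = $1,461.79.
Total outlay = 24 × $1,461.79 + $1,822.50 = $36,905.46.

$36,905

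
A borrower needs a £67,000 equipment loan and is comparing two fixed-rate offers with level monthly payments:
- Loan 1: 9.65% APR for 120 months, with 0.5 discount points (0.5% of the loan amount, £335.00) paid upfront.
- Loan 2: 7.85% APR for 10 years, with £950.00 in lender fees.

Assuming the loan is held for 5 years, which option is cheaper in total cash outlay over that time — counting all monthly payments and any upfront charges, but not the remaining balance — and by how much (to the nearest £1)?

Loan 2 by £3,278

Loan 1: at 9.65% the monthly rate is 0.0080417, so the payment is 67,000 × 0.0080417 / (1 − 1.0080417^−120) = £872.48.
Loan 2: at 7.85% the monthly rate is 0.0065417, so the payment is 67,000 × 0.0065417 / (1 − 1.0065417^−120) = £807.59.
Over 60 months: Loan 1 costs 60 × £872.48 + £335.00 = £52,683.80; Loan 2 costs 60 × £807.59 + £950.00 = £49,405.40.
Loan 2 is cheaper by £52,683.80 − £49,405.40 = £3,278.40.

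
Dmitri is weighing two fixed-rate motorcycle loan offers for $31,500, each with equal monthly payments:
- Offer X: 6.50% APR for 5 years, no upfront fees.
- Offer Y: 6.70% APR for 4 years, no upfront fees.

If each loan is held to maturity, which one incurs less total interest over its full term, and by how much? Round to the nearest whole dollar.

Offer Y by $983

Offer X: monthly rate = 6.5%/12 = 0.0054167; payment = 31,500 × 0.0054167 / (1 − (1+0.0054167)^−60) = $616.33.
Total interest on Offer X = 60 × $616.33 − $31,500 = $5,479.80.
Offer Y: monthly rate = 6.7%/12 = 0.0055833; payment = 31,500 × 0.0055833 / (1 − (1+0.0055833)^−48) = $749.93.
Total interest on Offer Y = 48 × $749.93 − $31,500 = $4,496.64.
Offer Y is lower by $983.16.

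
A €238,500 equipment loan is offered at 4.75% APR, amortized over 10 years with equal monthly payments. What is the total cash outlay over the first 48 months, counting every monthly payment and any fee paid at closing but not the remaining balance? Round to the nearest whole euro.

€120,030

Monthly rate = 4.75%/12 = 0.0039583; payment = 238,500 × 0.0039583 / (1 − (1+0.0039583)^−120) = €2,500.62.
Total outlay = 48 × €2,500.62 = €120,029.76.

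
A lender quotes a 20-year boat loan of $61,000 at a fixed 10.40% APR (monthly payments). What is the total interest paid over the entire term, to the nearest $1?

$84,181

At 10.40% the monthly rate is 0.0086667, so the payment is 61,000 × 0.0086667 / (1 − 1.0086667^−240) = $604.92.
Total paid = 240 × $604.92 = $145,180.80; interest = $145,180.80 − $61,000 = $84,180.80.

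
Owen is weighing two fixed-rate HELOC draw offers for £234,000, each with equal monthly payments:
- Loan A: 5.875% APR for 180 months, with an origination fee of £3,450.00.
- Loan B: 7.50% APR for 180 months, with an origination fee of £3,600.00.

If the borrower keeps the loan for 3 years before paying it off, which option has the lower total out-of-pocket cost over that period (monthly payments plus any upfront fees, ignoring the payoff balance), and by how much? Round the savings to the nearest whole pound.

Loan A: monthly rate = 5.875%/12 = 0.0048958; payment = 234,000 × 0.0048958 / (1 − (1+0.0048958)^−180) = £1,958.86.
Loan B: at 7.50% the monthly rate is 0.0062500, so the payment is 234,000 × 0.0062500 / (1 − 1.0062500^−180) = £2,169.21.
Over 36 months: Loan A costs 36 × £1,958.86 + £3,450.00 = £73,968.96; Loan B costs 36 × £2,169.21 + £3,600.00 = £81,691.56.
Loan A is cheaper by £81,691.56 − £73,968.96 = £7,722.60.

Loan A by £7,723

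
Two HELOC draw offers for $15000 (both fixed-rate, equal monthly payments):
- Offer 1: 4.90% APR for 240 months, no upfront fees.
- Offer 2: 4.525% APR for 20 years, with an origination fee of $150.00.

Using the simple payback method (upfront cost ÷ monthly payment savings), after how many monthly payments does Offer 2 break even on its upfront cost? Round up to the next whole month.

Offer 1: at 4.90% the monthly rate is 0.0040833, so the payment is 15,000 × 0.0040833 / (1 − 1.0040833^−240) = $98.17.
Offer 2: at 4.525% the monthly rate is 0.0037708, so the payment is 15,000 × 0.0037708 / (1 − 1.0037708^−240) = $95.10.
Monthly savings = $98.17 − $95.10 = $3.07.
Break-even = $150.00 / $3.07 = 48.86 → 49 months.

49 months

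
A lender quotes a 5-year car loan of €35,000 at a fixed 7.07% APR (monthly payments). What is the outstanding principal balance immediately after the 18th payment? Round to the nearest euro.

With monthly rate i = 7.07%/12 = 0.0058917, the balance after k of n payments is P · [(1+i)^n − (1+i)^k] / [(1+i)^n − 1].
(1+0.0058917)^60 = 1.42256662 and (1+0.0058917)^18 = 1.11153152, so the balance is 35,000 × (1.42256662 − 1.11153152) / (1.42256662 − 1) = €25,762.16.

€25,762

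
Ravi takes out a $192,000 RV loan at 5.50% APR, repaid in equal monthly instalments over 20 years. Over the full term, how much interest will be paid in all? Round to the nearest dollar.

$124,978

Monthly rate = 5.5%/12 = 0.0045833; payment = 192,000 × 0.0045833 / (1 − (1+0.0045833)^−240) = $1,320.74.
Total paid = 240 × $1,320.74 = $316,977.60; interest = $316,977.60 − $192,000 = $124,977.60.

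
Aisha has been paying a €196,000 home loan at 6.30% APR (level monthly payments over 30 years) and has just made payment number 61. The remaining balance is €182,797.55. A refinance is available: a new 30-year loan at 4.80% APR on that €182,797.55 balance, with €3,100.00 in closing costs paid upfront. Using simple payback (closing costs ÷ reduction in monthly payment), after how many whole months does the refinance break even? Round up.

13 months

Current payment = 196,000 × 6.3%/12 / (1 − (1+0.0052500)^−360) = €1,213.19.
Refinanced payment = 182,797.55 × 0.0040000 / (1 − (1+0.0040000)^−360) = €959.08.
Monthly savings = €1,213.19 − €959.08 = €254.11.
Break-even = €3,100.00 / €254.11 = 12.20 → 13 months.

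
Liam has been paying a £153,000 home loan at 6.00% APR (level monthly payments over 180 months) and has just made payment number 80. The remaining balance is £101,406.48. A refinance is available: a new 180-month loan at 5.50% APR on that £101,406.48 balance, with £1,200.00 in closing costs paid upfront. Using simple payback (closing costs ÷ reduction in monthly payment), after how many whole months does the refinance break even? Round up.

Current payment = 153,000 × 6%/12 / (1 − (1+0.0050000)^−180) = £1,291.10.
Refinanced payment = 101,406.48 × 0.0045833 / (1 − (1+0.0045833)^−180) = £828.58.
Monthly savings = £1,291.10 − £828.58 = £462.52.
Break-even = £1,200.00 / £462.52 = 2.59 → 3 months.

3 months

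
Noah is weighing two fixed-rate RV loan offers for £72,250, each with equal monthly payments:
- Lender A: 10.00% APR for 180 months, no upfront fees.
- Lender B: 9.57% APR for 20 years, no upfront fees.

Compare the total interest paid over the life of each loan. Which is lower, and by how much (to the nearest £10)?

Lender A: monthly rate = 10%/12 = 0.0083333; payment = 72,250 × 0.0083333 / (1 − (1+0.0083333)^−180) = £776.40.
Total interest on Lender A = 180 × £776.40 − £72,250 = £67,502.00.
Lender B: at 9.57% the monthly rate is 0.0079750, so the payment is 72,250 × 0.0079750 / (1 − 1.0079750^−240) = £676.77.
Total interest on Lender B = 240 × £676.77 − £72,250 = £90,174.80.
Lender A is lower by £22,672.80.

Lender A by £22,670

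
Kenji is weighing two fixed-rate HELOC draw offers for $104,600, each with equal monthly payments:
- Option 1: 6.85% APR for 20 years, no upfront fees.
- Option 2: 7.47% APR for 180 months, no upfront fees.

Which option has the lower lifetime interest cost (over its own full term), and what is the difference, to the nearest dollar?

Option 1: monthly rate = 6.85%/12 = 0.0057083; payment = 104,600 × 0.0057083 / (1 − (1+0.0057083)^−240) = $801.57.
Total interest on Option 1 = 240 × $801.57 − $104,600 = $87,776.80.
Option 2: monthly rate = 7.47%/12 = 0.0062250; payment = 104,600 × 0.0062250 / (1 − (1+0.0062250)^−180) = $967.87.
Total interest on Option 2 = 180 × $967.87 − $104,600 = $69,616.60.
Option 2 is lower by $18,160.20.

Option 2 by $18,160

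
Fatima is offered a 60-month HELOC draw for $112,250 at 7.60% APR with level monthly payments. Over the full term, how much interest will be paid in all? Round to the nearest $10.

$23,030

At 7.60% the monthly rate is 0.0063333, so the payment is 112,250 × 0.0063333 / (1 − 1.0063333^−60) = $2,254.60.
Total paid = 60 × $2,254.60 = $135,276.00; interest = $135,276.00 − $112,250 = $23,026.00.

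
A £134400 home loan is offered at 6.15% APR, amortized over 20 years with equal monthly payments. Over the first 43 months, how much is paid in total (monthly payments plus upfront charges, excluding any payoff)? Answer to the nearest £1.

£41,906

At 6.15% the monthly rate is 0.0051250, so the payment is 134,400 × 0.0051250 / (1 − 1.0051250^−240) = £974.55.
Total outlay = 43 × £974.55 = £41,905.65.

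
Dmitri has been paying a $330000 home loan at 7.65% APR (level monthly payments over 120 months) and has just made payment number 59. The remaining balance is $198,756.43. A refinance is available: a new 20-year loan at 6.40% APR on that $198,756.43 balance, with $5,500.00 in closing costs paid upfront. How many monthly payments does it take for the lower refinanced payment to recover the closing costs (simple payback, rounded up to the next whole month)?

3 months

Current payment = 330,000 × 7.65%/12 / (1 − (1+0.0063750)^−120) = $3,943.04.
Refinanced payment = 198,756.43 × 0.0053333 / (1 − (1+0.0053333)^−240) = $1,470.20.
Monthly savings = $3,943.04 − $1,470.20 = $2,472.84.
Break-even = $5,500.00 / $2,472.84 = 2.22 → 3 months.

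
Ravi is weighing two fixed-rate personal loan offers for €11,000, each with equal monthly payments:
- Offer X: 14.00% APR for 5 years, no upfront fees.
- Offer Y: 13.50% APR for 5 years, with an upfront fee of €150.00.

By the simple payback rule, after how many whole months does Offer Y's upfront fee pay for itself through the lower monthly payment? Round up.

53 months

Offer X: monthly rate = 14%/12 = 0.0116667; payment = 11,000 × 0.0116667 / (1 − (1+0.0116667)^−60) = €255.95.
Offer Y: at 13.50% the monthly rate is 0.0112500, so the payment is 11,000 × 0.0112500 / (1 − 1.0112500^−60) = €253.11.
Monthly savings = €255.95 − €253.11 = €2.84.
Break-even = €150.00 / €2.84 = 52.82 → 53 months.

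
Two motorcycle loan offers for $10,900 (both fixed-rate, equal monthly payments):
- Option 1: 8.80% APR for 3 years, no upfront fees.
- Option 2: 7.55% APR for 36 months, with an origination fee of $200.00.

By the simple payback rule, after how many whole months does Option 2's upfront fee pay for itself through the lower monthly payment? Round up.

32 months

Option 1: monthly rate = 8.8%/12 = 0.0073333; payment = 10,900 × 0.0073333 / (1 − (1+0.0073333)^−36) = $345.60.
Option 2: at 7.55% the monthly rate is 0.0062917, so the payment is 10,900 × 0.0062917 / (1 − 1.0062917^−36) = $339.31.
Monthly savings = $345.60 − $339.31 = $6.29.
Break-even = $200.00 / $6.29 = 31.80 → 32 months.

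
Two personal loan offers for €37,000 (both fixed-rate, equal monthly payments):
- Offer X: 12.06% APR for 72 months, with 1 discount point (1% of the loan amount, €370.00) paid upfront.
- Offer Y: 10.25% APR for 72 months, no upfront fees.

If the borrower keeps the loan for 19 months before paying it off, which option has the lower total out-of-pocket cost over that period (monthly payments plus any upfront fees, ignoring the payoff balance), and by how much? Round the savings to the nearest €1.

Offer X: monthly rate = 12.06%/12 = 0.0100500; payment = 37,000 × 0.0100500 / (1 − (1+0.0100500)^−72) = €724.51.
Offer Y: monthly rate = 10.25%/12 = 0.0085417; payment = 37,000 × 0.0085417 / (1 − (1+0.0085417)^−72) = €690.13.
Over 19 months: Offer X costs 19 × €724.51 + €370.00 = €14,135.69; Offer Y costs 19 × €690.13 = €13,112.47.
Offer Y is cheaper by €14,135.69 − €13,112.47 = €1,023.22.

Offer Y by €1,023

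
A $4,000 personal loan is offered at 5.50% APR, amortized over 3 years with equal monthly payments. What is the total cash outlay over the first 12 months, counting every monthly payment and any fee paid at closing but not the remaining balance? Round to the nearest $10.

At 5.50% the monthly rate is 0.0045833, so the payment is 4,000 × 0.0045833 / (1 − 1.0045833^−36) = $120.78.
Total outlay = 12 × $120.78 = $1,449.36.

$1,450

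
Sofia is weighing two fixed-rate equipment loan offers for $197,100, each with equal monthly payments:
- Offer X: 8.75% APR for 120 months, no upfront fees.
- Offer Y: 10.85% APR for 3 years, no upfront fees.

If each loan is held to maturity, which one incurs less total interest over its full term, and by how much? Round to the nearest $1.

Offer X: monthly rate = 8.75%/12 = 0.0072917; payment = 197,100 × 0.0072917 / (1 − (1+0.0072917)^−120) = $2,470.19.
Total interest on Offer X = 120 × $2,470.19 − $197,100 = $99,322.80.
Offer Y: monthly rate = 10.85%/12 = 0.0090417; payment = 197,100 × 0.0090417 / (1 − (1+0.0090417)^−36) = $6,438.81.
Total interest on Offer Y = 36 × $6,438.81 − $197,100 = $34,697.16.
Offer Y is lower by $64,625.64.

Offer Y by $64,626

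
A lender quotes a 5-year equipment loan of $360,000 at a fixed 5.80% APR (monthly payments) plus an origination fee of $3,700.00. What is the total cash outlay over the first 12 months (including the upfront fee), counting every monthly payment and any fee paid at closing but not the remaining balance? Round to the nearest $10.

$86,820

At 5.80% the monthly rate is 0.0048333, so the payment is 360,000 × 0.0048333 / (1 − 1.0048333^−60) = $6,926.38.
Total outlay = 12 × $6,926.38 + $3,700.00 = $86,816.56.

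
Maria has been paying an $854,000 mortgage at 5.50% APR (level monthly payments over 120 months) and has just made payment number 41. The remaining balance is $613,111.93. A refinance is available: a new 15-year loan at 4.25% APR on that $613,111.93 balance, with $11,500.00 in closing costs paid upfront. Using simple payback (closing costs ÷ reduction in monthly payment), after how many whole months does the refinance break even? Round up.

Current payment = 854,000 × 5.5%/12 / (1 − (1+0.0045833)^−120) = $9,268.14.
Refinanced payment = 613,111.93 × 0.0035417 / (1 − (1+0.0035417)^−180) = $4,612.31.
Monthly savings = $9,268.14 − $4,612.31 = $4,655.83.
Break-even = $11,500.00 / $4,655.83 = 2.47 → 3 months.

3 months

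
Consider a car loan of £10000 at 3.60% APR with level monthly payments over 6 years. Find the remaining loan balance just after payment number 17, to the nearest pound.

£7,830

With monthly rate i = 3.6%/12 = 0.0030000, the balance after k of n payments is P · [(1+i)^n − (1+i)^k] / [(1+i)^n − 1].
(1+0.0030000)^72 = 1.24070113 and (1+0.0030000)^17 = 1.05224255, so the balance is 10,000 × (1.24070113 − 1.05224255) / (1.24070113 − 1) = £7,829.57.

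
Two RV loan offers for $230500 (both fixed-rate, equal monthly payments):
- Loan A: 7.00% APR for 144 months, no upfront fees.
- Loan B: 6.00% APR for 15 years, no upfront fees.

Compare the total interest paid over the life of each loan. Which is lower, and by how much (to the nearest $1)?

Loan A by $8,776

Loan A: at 7.00% the monthly rate is 0.0058333, so the payment is 230,500 × 0.0058333 / (1 − 1.0058333^−144) = $2,370.42.
Total interest on Loan A = 144 × $2,370.42 − $230,500 = $110,840.48.
Loan B: at 6.00% the monthly rate is 0.0050000, so the payment is 230,500 × 0.0050000 / (1 − 1.0050000^−180) = $1,945.09.
Total interest on Loan B = 180 × $1,945.09 − $230,500 = $119,616.20.
Loan A is lower by $8,775.72.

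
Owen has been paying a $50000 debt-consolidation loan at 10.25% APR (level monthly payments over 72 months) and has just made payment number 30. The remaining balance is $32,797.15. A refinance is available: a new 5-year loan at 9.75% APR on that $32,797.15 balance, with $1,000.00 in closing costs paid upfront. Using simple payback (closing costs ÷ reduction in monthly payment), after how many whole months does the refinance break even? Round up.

Current payment = 50,000 × 10.25%/12 / (1 − (1+0.0085417)^−72) = $932.61.
Refinanced payment = 32,797.15 × 0.0081250 / (1 − (1+0.0081250)^−60) = $692.81.
Monthly savings = $932.61 − $692.81 = $239.80.
Break-even = $1,000.00 / $239.80 = 4.17 → 5 months.

5 months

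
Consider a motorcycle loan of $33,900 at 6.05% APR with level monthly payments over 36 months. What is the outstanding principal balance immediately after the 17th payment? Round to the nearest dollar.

With monthly rate i = 6.05%/12 = 0.0050417, the balance after k of n payments is P · [(1+i)^n − (1+i)^k] / [(1+i)^n − 1].
(1+0.0050417)^36 = 1.19846791 and (1+0.0050417)^17 = 1.08925394, so the balance is 33,900 × (1.19846791 − 1.08925394) / (1.19846791 − 1) = $18,654.67.

$18,655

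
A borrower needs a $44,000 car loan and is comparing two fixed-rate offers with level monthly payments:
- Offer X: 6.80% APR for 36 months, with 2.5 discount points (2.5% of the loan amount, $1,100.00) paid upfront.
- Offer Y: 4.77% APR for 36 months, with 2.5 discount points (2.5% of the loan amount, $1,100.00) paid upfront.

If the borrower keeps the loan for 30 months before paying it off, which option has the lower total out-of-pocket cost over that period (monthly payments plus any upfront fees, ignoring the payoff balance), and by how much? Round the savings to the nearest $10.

Offer X: at 6.80% the monthly rate is 0.0056667, so the payment is 44,000 × 0.0056667 / (1 − 1.0056667^−36) = $1,354.57.
Offer Y: monthly rate = 4.77%/12 = 0.0039750; payment = 44,000 × 0.0039750 / (1 − (1+0.0039750)^−36) = $1,314.18.
Over 30 months: Offer X costs 30 × $1,354.57 + $1,100.00 = $41,737.10; Offer Y costs 30 × $1,314.18 + $1,100.00 = $40,525.40.
Offer Y is cheaper by $41,737.10 − $40,525.40 = $1,211.70.

Offer Y by $1,210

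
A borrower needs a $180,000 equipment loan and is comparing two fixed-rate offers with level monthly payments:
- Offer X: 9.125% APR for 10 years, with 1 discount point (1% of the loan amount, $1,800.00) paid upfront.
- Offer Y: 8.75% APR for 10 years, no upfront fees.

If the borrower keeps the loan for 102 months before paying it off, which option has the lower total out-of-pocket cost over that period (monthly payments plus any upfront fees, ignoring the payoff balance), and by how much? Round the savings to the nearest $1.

Offer X: at 9.125% the monthly rate is 0.0076042, so the payment is 180,000 × 0.0076042 / (1 − 1.0076042^−120) = $2,292.36.
Offer Y: monthly rate = 8.75%/12 = 0.0072917; payment = 180,000 × 0.0072917 / (1 − (1+0.0072917)^−120) = $2,255.88.
Over 102 months: Offer X costs 102 × $2,292.36 + $1,800.00 = $235,620.72; Offer Y costs 102 × $2,255.88 = $230,099.76.
Offer Y is cheaper by $235,620.72 − $230,099.76 = $5,520.96.

Offer Y by $5,521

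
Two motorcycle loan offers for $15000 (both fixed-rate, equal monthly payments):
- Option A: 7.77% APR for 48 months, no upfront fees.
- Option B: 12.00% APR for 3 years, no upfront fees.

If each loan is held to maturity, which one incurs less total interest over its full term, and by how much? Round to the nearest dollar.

Option A by $436

Option A: at 7.77% the monthly rate is 0.0064750, so the payment is 15,000 × 0.0064750 / (1 − 1.0064750^−48) = $364.58.
Total interest on Option A = 48 × $364.58 − $15,000 = $2,499.84.
Option B: monthly rate = 12%/12 = 0.0100000; payment = 15,000 × 0.0100000 / (1 − (1+0.0100000)^−36) = $498.21.
Total interest on Option B = 36 × $498.21 − $15,000 = $2,935.56.
Option A is lower by $435.72.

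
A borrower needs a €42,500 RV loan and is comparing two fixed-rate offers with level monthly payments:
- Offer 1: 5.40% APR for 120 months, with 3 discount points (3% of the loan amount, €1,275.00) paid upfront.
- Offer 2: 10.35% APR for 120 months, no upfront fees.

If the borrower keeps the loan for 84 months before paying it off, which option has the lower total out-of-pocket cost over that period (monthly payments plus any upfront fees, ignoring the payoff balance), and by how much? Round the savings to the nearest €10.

Offer 1 by €8,030

Offer 1: at 5.40% the monthly rate is 0.0045000, so the payment is 42,500 × 0.0045000 / (1 − 1.0045000^−120) = €459.13.
Offer 2: at 10.35% the monthly rate is 0.0086250, so the payment is 42,500 × 0.0086250 / (1 − 1.0086250^−120) = €569.91.
Over 84 months: Offer 1 costs 84 × €459.13 + €1,275.00 = €39,841.92; Offer 2 costs 84 × €569.91 = €47,872.44.
Offer 1 is cheaper by €47,872.44 − €39,841.92 = €8,030.52.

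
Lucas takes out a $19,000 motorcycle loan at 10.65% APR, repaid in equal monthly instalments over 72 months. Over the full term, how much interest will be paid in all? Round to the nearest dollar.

$6,794

Monthly rate = 10.65%/12 = 0.0088750; payment = 19,000 × 0.0088750 / (1 − (1+0.0088750)^−72) = $358.25.
Total paid = 72 × $358.25 = $25,794.00; interest = $25,794.00 − $19,000 = $6,794.00.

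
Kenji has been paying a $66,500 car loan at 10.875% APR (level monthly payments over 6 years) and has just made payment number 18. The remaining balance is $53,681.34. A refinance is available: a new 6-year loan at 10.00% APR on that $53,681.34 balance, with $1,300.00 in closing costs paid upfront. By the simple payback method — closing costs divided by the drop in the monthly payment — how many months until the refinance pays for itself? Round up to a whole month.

Current payment = 66,500 × 10.875%/12 / (1 − (1+0.0090625)^−72) = $1,261.51.
Refinanced payment = 53,681.34 × 0.0083333 / (1 − (1+0.0083333)^−72) = $994.49.
Monthly savings = $1,261.51 − $994.49 = $267.02.
Break-even = $1,300.00 / $267.02 = 4.87 → 5 months.

5 months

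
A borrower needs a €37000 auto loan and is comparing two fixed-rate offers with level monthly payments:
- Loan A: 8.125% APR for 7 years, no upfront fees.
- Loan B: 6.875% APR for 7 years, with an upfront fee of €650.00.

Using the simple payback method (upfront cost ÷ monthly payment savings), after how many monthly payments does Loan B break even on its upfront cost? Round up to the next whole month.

Loan A: at 8.125% the monthly rate is 0.0067708, so the payment is 37,000 × 0.0067708 / (1 − 1.0067708^−84) = €579.00.
Loan B: at 6.875% the monthly rate is 0.0057292, so the payment is 37,000 × 0.0057292 / (1 − 1.0057292^−84) = €556.17.
Monthly savings = €579.00 − €556.17 = €22.83.
Break-even = €650.00 / €22.83 = 28.47 → 29 months.

29 months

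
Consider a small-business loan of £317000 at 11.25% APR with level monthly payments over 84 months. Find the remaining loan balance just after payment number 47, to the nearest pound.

£170,337

With monthly rate i = 11.25%/12 = 0.0093750, the balance after k of n payments is P · [(1+i)^n − (1+i)^k] / [(1+i)^n − 1].
(1+0.0093750)^84 = 2.18984662 and (1+0.0093750)^47 = 1.55049214, so the balance is 317,000 × (2.18984662 − 1.55049214) / (2.18984662 − 1) = £170,337.39.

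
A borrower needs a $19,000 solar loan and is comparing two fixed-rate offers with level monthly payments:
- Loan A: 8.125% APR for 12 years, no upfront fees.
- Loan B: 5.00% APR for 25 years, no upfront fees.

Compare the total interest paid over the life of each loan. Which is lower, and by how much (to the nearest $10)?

Loan A: at 8.125% the monthly rate is 0.0067708, so the payment is 19,000 × 0.0067708 / (1 − 1.0067708^−144) = $206.97.
Total interest on Loan A = 144 × $206.97 − $19,000 = $10,803.68.
Loan B: monthly rate = 5%/12 = 0.0041667; payment = 19,000 × 0.0041667 / (1 − (1+0.0041667)^−300) = $111.07.
Total interest on Loan B = 300 × $111.07 − $19,000 = $14,321.00.
Loan A is lower by $3,517.32.

Loan A by $3,520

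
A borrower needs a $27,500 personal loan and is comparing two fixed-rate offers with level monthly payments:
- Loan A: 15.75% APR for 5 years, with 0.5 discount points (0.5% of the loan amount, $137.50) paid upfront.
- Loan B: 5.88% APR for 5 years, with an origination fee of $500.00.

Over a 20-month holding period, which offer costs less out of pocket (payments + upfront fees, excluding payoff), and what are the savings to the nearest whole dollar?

Loan A: monthly rate = 15.75%/12 = 0.0131250; payment = 27,500 × 0.0131250 / (1 − (1+0.0131250)^−60) = $665.10.
Loan B: monthly rate = 5.88%/12 = 0.0049000; payment = 27,500 × 0.0049000 / (1 − (1+0.0049000)^−60) = $530.12.
Over 20 months: Loan A costs 20 × $665.10 + $137.50 = $13,439.50; Loan B costs 20 × $530.12 + $500.00 = $11,102.40.
Loan B is cheaper by $13,439.50 − $11,102.40 = $2,337.10.

Loan B by $2,337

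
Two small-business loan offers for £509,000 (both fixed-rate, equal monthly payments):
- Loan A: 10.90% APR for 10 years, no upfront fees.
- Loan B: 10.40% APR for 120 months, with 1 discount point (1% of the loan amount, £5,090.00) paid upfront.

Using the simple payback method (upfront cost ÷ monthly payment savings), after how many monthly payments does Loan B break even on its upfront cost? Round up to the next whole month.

36 months

Loan A: at 10.90% the monthly rate is 0.0090833, so the payment is 509,000 × 0.0090833 / (1 − 1.0090833^−120) = £6,982.69.
Loan B: at 10.40% the monthly rate is 0.0086667, so the payment is 509,000 × 0.0086667 / (1 − 1.0086667^−120) = £6,839.72.
Monthly savings = £6,982.69 − £6,839.72 = £142.97.
Break-even = £5,090.00 / £142.97 = 35.60 → 36 months.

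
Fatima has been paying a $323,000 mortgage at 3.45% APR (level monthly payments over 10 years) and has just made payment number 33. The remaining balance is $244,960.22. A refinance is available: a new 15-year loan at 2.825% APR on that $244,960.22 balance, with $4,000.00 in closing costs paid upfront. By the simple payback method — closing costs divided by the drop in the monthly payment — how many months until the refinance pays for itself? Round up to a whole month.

Current payment = 323,000 × 3.45%/12 / (1 − (1+0.0028750)^−120) = $3,186.45.
Refinanced payment = 244,960.22 × 0.0023542 / (1 − (1+0.0023542)^−180) = $1,671.11.
Monthly savings = $3,186.45 − $1,671.11 = $1,515.34.
Break-even = $4,000.00 / $1,515.34 = 2.64 → 3 months.

3 months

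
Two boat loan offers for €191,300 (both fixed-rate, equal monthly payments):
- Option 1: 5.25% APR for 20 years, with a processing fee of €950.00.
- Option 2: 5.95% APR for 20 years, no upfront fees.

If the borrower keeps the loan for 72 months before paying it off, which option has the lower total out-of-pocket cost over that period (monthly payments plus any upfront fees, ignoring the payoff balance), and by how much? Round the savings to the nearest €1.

Option 1 by €4,519

Option 1: at 5.25% the monthly rate is 0.0043750, so the payment is 191,300 × 0.0043750 / (1 − 1.0043750^−240) = €1,289.06.
Option 2: at 5.95% the monthly rate is 0.0049583, so the payment is 191,300 × 0.0049583 / (1 − 1.0049583^−240) = €1,365.02.
Over 72 months: Option 1 costs 72 × €1,289.06 + €950.00 = €93,762.32; Option 2 costs 72 × €1,365.02 = €98,281.44.
Option 1 is cheaper by €98,281.44 − €93,762.32 = €4,519.12.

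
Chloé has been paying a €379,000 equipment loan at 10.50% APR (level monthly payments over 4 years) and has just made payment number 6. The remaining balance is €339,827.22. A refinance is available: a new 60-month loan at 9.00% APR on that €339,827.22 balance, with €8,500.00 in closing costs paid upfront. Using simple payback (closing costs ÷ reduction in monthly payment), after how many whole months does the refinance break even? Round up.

4 months

Current payment = 379,000 × 10.5%/12 / (1 − (1+0.0087500)^−48) = €9,703.68.
Refinanced payment = 339,827.22 × 0.0075000 / (1 − (1+0.0075000)^−60) = €7,054.25.
Monthly savings = €9,703.68 − €7,054.25 = €2,649.43.
Break-even = €8,500.00 / €2,649.43 = 3.21 → 4 months.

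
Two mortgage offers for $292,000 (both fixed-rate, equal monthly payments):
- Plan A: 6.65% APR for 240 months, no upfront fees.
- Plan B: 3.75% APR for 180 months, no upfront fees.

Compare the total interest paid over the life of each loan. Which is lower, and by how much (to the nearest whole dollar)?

Plan B by $146,477

Plan A: monthly rate = 6.65%/12 = 0.0055417; payment = 292,000 × 0.0055417 / (1 − (1+0.0055417)^−240) = $2,202.94.
Total interest on Plan A = 240 × $2,202.94 − $292,000 = $236,705.60.
Plan B: at 3.75% the monthly rate is 0.0031250, so the payment is 292,000 × 0.0031250 / (1 − 1.0031250^−180) = $2,123.49.
Total interest on Plan B = 180 × $2,123.49 − $292,000 = $90,228.20.
Plan B is lower by $146,477.40.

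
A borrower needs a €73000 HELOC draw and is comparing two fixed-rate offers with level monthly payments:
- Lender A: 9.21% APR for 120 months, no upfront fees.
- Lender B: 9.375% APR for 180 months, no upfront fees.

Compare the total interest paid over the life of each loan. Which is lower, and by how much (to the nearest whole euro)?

Lender A: at 9.21% the monthly rate is 0.0076750, so the payment is 73,000 × 0.0076750 / (1 − 1.0076750^−120) = €933.05.
Total interest on Lender A = 120 × €933.05 − €73,000 = €38,966.00.
Lender B: monthly rate = 9.375%/12 = 0.0078125; payment = 73,000 × 0.0078125 / (1 − (1+0.0078125)^−180) = €756.79.
Total interest on Lender B = 180 × €756.79 − €73,000 = €63,222.20.
Lender A is lower by €24,256.20.

Lender A by €24,256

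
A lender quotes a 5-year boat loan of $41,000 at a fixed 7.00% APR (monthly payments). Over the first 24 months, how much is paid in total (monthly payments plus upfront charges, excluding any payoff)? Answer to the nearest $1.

Monthly rate = 7%/12 = 0.0058333; payment = 41,000 × 0.0058333 / (1 − (1+0.0058333)^−60) = $811.85.
Total outlay = 24 × $811.85 = $19,484.40.

$19,484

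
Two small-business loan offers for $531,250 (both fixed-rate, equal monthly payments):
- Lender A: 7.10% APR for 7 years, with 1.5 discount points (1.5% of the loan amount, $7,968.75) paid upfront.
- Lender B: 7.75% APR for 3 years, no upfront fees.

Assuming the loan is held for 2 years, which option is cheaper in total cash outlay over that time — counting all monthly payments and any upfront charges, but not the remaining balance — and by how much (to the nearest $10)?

Lender A: monthly rate = 7.1%/12 = 0.0059167; payment = 531,250 × 0.0059167 / (1 − (1+0.0059167)^−84) = $8,043.98.
Lender B: at 7.75% the monthly rate is 0.0064583, so the payment is 531,250 × 0.0064583 / (1 − 1.0064583^−36) = $16,586.24.
Over 24 months: Lender A costs 24 × $8,043.98 + $7,968.75 = $201,024.27; Lender B costs 24 × $16,586.24 = $398,069.76.
Lender A is cheaper by $398,069.76 − $201,024.27 = $197,045.49.

Lender A by $197,050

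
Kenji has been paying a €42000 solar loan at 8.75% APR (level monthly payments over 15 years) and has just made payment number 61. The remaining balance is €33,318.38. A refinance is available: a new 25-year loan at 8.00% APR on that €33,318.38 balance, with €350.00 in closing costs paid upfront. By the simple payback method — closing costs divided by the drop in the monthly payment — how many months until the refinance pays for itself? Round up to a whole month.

3 months

Current payment = 42,000 × 8.75%/12 / (1 − (1+0.0072917)^−180) = €419.77.
Refinanced payment = 33,318.38 × 0.0066667 / (1 − (1+0.0066667)^−300) = €257.16.
Monthly savings = €419.77 − €257.16 = €162.61.
Break-even = €350.00 / €162.61 = 2.15 → 3 months.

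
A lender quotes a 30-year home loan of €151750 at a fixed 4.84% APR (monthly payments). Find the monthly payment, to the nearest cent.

€799.85

At 4.84% the monthly rate is 0.0040333, so the payment is 151,750 × 0.0040333 / (1 − 1.0040333^−360) = €799.85.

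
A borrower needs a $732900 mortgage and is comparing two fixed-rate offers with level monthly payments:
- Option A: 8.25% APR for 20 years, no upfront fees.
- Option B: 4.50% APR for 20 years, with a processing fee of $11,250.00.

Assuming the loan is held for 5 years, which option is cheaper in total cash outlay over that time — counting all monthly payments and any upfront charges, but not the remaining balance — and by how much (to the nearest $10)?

Option B by $85,240

Option A: at 8.25% the monthly rate is 0.0068750, so the payment is 732,900 × 0.0068750 / (1 − 1.0068750^−240) = $6,244.79.
Option B: at 4.50% the monthly rate is 0.0037500, so the payment is 732,900 × 0.0037500 / (1 − 1.0037500^−240) = $4,636.69.
Over 60 months: Option A costs 60 × $6,244.79 = $374,687.40; Option B costs 60 × $4,636.69 + $11,250.00 = $289,451.40.
Option B is cheaper by $374,687.40 − $289,451.40 = $85,236.00.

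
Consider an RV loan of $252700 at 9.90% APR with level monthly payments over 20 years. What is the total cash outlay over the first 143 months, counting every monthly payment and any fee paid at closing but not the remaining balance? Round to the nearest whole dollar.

$346,330

At 9.90% the monthly rate is 0.0082500, so the payment is 252,700 × 0.0082500 / (1 − 1.0082500^−240) = $2,421.89.
Total outlay = 143 × $2,421.89 = $346,330.27.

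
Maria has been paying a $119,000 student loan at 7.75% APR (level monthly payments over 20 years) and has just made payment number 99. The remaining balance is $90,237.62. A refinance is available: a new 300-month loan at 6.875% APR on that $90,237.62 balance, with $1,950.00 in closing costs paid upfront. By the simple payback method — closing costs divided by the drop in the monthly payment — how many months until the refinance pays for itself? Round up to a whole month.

Current payment = 119,000 × 7.75%/12 / (1 − (1+0.0064583)^−240) = $976.93.
Refinanced payment = 90,237.62 × 0.0057292 / (1 − (1+0.0057292)^−300) = $630.60.
Monthly savings = $976.93 − $630.60 = $346.33.
Break-even = $1,950.00 / $346.33 = 5.63 → 6 months.

6 months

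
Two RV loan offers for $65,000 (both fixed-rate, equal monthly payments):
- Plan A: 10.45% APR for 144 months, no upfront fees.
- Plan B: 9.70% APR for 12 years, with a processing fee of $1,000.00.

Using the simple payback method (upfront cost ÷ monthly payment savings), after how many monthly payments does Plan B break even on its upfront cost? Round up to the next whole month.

36 months

Plan A: at 10.45% the monthly rate is 0.0087083, so the payment is 65,000 × 0.0087083 / (1 − 1.0087083^−144) = $793.79.
Plan B: at 9.70% the monthly rate is 0.0080833, so the payment is 65,000 × 0.0080833 / (1 − 1.0080833^−144) = $765.58.
Monthly savings = $793.79 − $765.58 = $28.21.
Break-even = $1,000.00 / $28.21 = 35.45 → 36 months.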